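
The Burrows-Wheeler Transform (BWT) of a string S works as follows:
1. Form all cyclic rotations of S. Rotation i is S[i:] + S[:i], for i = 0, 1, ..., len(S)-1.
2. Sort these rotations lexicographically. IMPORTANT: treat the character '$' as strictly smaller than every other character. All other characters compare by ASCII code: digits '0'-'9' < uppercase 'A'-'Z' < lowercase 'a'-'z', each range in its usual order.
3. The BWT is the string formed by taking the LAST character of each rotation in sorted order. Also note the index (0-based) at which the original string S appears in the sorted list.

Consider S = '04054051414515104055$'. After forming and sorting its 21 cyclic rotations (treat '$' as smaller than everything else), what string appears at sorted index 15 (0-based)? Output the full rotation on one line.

All 21 rotations (rotation i = S[i:]+S[:i]):
  rot[0] = 04054051414515104055$
  rot[1] = 4054051414515104055$0
  rot[2] = 054051414515104055$04
  rot[3] = 54051414515104055$040
  rot[4] = 4051414515104055$0405
  rot[5] = 051414515104055$04054
  rot[6] = 51414515104055$040540
  rot[7] = 1414515104055$0405405
  rot[8] = 414515104055$04054051
  rot[9] = 14515104055$040540514
  rot[10] = 4515104055$0405405141
  rot[11] = 515104055$04054051414
  rot[12] = 15104055$040540514145
  rot[13] = 5104055$0405405141451
  rot[14] = 104055$04054051414515
  rot[15] = 04055$040540514145151
  rot[16] = 4055$0405405141451510
  rot[17] = 055$04054051414515104
  rot[18] = 55$040540514145151040
  rot[19] = 5$0405405141451510405
  rot[20] = $04054051414515104055
Sorted (with $ < everything):
  sorted[0] = $04054051414515104055
  sorted[1] = 04054051414515104055$
  sorted[2] = 04055$040540514145151
  sorted[3] = 051414515104055$04054
  sorted[4] = 054051414515104055$04
  sorted[5] = 055$04054051414515104
  sorted[6] = 104055$04054051414515
  sorted[7] = 1414515104055$0405405
  sorted[8] = 14515104055$040540514
  sorted[9] = 15104055$040540514145
  sorted[10] = 4051414515104055$0405
  sorted[11] = 4054051414515104055$0
  sorted[12] = 4055$0405405141451510
  sorted[13] = 414515104055$04054051
  sorted[14] = 4515104055$0405405141
  sorted[15] = 5$0405405141451510405
  sorted[16] = 5104055$0405405141451
  sorted[17] = 51414515104055$040540
  sorted[18] = 515104055$04054051414
  sorted[19] = 54051414515104055$040
  sorted[20] = 55$040540514145151040
sorted[15] = 5$0405405141451510405

Answer: 5$0405405141451510405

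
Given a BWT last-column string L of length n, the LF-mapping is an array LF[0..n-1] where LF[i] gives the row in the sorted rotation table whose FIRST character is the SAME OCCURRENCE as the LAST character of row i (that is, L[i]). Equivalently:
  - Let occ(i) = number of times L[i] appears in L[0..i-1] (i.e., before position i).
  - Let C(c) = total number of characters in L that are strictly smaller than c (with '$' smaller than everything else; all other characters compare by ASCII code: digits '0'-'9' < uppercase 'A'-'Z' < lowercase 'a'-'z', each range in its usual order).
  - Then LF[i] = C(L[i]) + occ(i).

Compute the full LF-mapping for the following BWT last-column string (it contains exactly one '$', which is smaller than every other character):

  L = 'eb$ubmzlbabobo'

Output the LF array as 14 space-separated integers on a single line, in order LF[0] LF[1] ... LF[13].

Char counts: '$':1, 'a':1, 'b':5, 'e':1, 'l':1, 'm':1, 'o':2, 'u':1, 'z':1
C (first-col start): C('$')=0, C('a')=1, C('b')=2, C('e')=7, C('l')=8, C('m')=9, C('o')=10, C('u')=12, C('z')=13
L[0]='e': occ=0, LF[0]=C('e')+0=7+0=7
L[1]='b': occ=0, LF[1]=C('b')+0=2+0=2
L[2]='$': occ=0, LF[2]=C('$')+0=0+0=0
L[3]='u': occ=0, LF[3]=C('u')+0=12+0=12
L[4]='b': occ=1, LF[4]=C('b')+1=2+1=3
L[5]='m': occ=0, LF[5]=C('m')+0=9+0=9
L[6]='z': occ=0, LF[6]=C('z')+0=13+0=13
L[7]='l': occ=0, LF[7]=C('l')+0=8+0=8
L[8]='b': occ=2, LF[8]=C('b')+2=2+2=4
L[9]='a': occ=0, LF[9]=C('a')+0=1+0=1
L[10]='b': occ=3, LF[10]=C('b')+3=2+3=5
L[11]='o': occ=0, LF[11]=C('o')+0=10+0=10
L[12]='b': occ=4, LF[12]=C('b')+4=2+4=6
L[13]='o': occ=1, LF[13]=C('o')+1=10+1=11

Answer: 7 2 0 12 3 9 13 8 4 1 5 10 6 11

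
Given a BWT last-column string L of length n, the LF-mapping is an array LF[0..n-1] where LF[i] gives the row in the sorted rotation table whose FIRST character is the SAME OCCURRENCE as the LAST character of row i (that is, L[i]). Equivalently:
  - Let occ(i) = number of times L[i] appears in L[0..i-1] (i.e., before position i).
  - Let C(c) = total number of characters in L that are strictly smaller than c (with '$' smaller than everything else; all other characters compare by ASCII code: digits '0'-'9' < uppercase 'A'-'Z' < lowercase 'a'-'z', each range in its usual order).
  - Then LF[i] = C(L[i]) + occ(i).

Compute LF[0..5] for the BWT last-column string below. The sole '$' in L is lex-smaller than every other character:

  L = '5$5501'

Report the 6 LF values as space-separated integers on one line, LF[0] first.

Answer: 3 0 4 5 1 2

Derivation:
Char counts: '$':1, '0':1, '1':1, '5':3
C (first-col start): C('$')=0, C('0')=1, C('1')=2, C('5')=3
L[0]='5': occ=0, LF[0]=C('5')+0=3+0=3
L[1]='$': occ=0, LF[1]=C('$')+0=0+0=0
L[2]='5': occ=1, LF[2]=C('5')+1=3+1=4
L[3]='5': occ=2, LF[3]=C('5')+2=3+2=5
L[4]='0': occ=0, LF[4]=C('0')+0=1+0=1
L[5]='1': occ=0, LF[5]=C('1')+0=2+0=2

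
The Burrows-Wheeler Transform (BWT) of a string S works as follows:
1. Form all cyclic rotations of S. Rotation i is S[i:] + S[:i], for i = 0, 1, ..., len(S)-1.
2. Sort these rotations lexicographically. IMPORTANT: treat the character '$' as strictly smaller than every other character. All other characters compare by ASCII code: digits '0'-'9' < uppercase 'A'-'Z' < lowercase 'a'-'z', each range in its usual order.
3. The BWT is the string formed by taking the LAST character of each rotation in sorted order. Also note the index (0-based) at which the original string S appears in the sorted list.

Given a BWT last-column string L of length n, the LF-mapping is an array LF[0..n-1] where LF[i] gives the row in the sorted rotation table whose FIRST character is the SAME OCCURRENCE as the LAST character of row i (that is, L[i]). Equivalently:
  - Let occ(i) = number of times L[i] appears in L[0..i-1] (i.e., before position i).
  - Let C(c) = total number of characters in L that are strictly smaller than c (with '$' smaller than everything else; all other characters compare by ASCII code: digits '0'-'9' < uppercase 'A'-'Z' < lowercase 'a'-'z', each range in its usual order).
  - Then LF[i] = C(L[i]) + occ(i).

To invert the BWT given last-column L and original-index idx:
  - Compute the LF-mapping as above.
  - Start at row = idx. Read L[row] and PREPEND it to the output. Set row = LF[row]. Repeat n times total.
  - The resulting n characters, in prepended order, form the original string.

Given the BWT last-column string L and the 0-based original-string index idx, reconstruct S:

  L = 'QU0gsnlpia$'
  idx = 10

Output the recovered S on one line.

Answer: saplingU0Q$

Derivation:
LF mapping: 2 3 1 5 10 8 7 9 6 4 0
Walk LF starting at row 10, prepending L[row]:
  step 1: row=10, L[10]='$', prepend. Next row=LF[10]=0
  step 2: row=0, L[0]='Q', prepend. Next row=LF[0]=2
  step 3: row=2, L[2]='0', prepend. Next row=LF[2]=1
  step 4: row=1, L[1]='U', prepend. Next row=LF[1]=3
  step 5: row=3, L[3]='g', prepend. Next row=LF[3]=5
  step 6: row=5, L[5]='n', prepend. Next row=LF[5]=8
  step 7: row=8, L[8]='i', prepend. Next row=LF[8]=6
  step 8: row=6, L[6]='l', prepend. Next row=LF[6]=7
  step 9: row=7, L[7]='p', prepend. Next row=LF[7]=9
  step 10: row=9, L[9]='a', prepend. Next row=LF[9]=4
  step 11: row=4, L[4]='s', prepend. Next row=LF[4]=10
Reversed output: saplingU0Q$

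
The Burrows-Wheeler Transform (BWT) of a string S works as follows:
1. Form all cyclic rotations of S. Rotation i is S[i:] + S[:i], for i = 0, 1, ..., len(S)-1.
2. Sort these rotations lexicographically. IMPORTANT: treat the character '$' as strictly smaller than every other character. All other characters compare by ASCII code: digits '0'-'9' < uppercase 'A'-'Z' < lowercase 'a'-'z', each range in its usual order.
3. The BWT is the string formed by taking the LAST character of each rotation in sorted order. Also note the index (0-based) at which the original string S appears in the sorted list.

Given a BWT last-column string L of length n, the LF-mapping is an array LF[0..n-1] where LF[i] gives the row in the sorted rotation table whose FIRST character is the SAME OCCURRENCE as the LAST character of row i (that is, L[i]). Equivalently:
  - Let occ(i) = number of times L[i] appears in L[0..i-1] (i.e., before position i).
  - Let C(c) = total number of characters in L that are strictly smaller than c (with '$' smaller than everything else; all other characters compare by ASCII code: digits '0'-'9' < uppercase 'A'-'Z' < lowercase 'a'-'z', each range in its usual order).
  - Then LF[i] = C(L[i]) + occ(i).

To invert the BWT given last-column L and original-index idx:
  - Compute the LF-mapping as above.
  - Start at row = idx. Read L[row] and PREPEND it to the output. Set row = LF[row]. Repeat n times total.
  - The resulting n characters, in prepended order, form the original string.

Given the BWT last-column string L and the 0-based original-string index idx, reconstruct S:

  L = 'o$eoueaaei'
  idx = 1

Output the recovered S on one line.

Answer: aiueeoeao$

Derivation:
LF mapping: 7 0 3 8 9 4 1 2 5 6
Walk LF starting at row 1, prepending L[row]:
  step 1: row=1, L[1]='$', prepend. Next row=LF[1]=0
  step 2: row=0, L[0]='o', prepend. Next row=LF[0]=7
  step 3: row=7, L[7]='a', prepend. Next row=LF[7]=2
  step 4: row=2, L[2]='e', prepend. Next row=LF[2]=3
  step 5: row=3, L[3]='o', prepend. Next row=LF[3]=8
  step 6: row=8, L[8]='e', prepend. Next row=LF[8]=5
  step 7: row=5, L[5]='e', prepend. Next row=LF[5]=4
  step 8: row=4, L[4]='u', prepend. Next row=LF[4]=9
  step 9: row=9, L[9]='i', prepend. Next row=LF[9]=6
  step 10: row=6, L[6]='a', prepend. Next row=LF[6]=1
Reversed output: aiueeoeao$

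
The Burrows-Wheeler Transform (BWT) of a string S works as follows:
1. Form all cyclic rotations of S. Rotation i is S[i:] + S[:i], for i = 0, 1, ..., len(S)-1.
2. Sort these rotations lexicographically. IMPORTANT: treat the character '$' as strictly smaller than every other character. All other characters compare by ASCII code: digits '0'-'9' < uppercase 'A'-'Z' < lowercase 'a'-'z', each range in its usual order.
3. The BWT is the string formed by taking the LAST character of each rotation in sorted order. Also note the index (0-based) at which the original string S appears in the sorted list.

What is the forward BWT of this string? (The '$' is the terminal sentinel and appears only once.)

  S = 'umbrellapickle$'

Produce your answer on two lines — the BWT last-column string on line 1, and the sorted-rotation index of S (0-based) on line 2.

All 15 rotations (rotation i = S[i:]+S[:i]):
  rot[0] = umbrellapickle$
  rot[1] = mbrellapickle$u
  rot[2] = brellapickle$um
  rot[3] = rellapickle$umb
  rot[4] = ellapickle$umbr
  rot[5] = llapickle$umbre
  rot[6] = lapickle$umbrel
  rot[7] = apickle$umbrell
  rot[8] = pickle$umbrella
  rot[9] = ickle$umbrellap
  rot[10] = ckle$umbrellapi
  rot[11] = kle$umbrellapic
  rot[12] = le$umbrellapick
  rot[13] = e$umbrellapickl
  rot[14] = $umbrellapickle
Sorted (with $ < everything):
  sorted[0] = $umbrellapickle  (last char: 'e')
  sorted[1] = apickle$umbrell  (last char: 'l')
  sorted[2] = brellapickle$um  (last char: 'm')
  sorted[3] = ckle$umbrellapi  (last char: 'i')
  sorted[4] = e$umbrellapickl  (last char: 'l')
  sorted[5] = ellapickle$umbr  (last char: 'r')
  sorted[6] = ickle$umbrellap  (last char: 'p')
  sorted[7] = kle$umbrellapic  (last char: 'c')
  sorted[8] = lapickle$umbrel  (last char: 'l')
  sorted[9] = le$umbrellapick  (last char: 'k')
  sorted[10] = llapickle$umbre  (last char: 'e')
  sorted[11] = mbrellapickle$u  (last char: 'u')
  sorted[12] = pickle$umbrella  (last char: 'a')
  sorted[13] = rellapickle$umb  (last char: 'b')
  sorted[14] = umbrellapickle$  (last char: '$')
Last column: elmilrpclkeuab$
Original string S is at sorted index 14

Answer: elmilrpclkeuab$
14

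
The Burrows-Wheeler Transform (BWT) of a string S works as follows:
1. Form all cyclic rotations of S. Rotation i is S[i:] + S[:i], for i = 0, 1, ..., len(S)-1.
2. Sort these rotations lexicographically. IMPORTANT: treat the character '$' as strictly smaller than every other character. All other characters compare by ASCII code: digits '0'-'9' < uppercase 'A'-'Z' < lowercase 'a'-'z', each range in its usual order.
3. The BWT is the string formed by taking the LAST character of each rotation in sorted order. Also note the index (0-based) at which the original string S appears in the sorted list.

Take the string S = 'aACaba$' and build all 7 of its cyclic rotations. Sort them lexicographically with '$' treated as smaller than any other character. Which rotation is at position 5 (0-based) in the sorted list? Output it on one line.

Answer: aba$aAC

Derivation:
All 7 rotations (rotation i = S[i:]+S[:i]):
  rot[0] = aACaba$
  rot[1] = ACaba$a
  rot[2] = Caba$aA
  rot[3] = aba$aAC
  rot[4] = ba$aACa
  rot[5] = a$aACab
  rot[6] = $aACaba
Sorted (with $ < everything):
  sorted[0] = $aACaba
  sorted[1] = ACaba$a
  sorted[2] = Caba$aA
  sorted[3] = a$aACab
  sorted[4] = aACaba$
  sorted[5] = aba$aAC
  sorted[6] = ba$aACa
sorted[5] = aba$aAC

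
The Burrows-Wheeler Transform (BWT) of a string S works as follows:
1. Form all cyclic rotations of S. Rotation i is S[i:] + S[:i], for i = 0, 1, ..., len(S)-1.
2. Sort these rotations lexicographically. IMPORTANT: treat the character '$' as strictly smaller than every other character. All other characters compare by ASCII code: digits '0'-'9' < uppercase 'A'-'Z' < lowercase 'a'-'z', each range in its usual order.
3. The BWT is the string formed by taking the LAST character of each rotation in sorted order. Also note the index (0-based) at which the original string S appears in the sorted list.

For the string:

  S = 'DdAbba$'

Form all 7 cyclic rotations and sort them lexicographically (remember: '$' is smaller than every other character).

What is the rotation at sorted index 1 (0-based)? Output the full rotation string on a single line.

All 7 rotations (rotation i = S[i:]+S[:i]):
  rot[0] = DdAbba$
  rot[1] = dAbba$D
  rot[2] = Abba$Dd
  rot[3] = bba$DdA
  rot[4] = ba$DdAb
  rot[5] = a$DdAbb
  rot[6] = $DdAbba
Sorted (with $ < everything):
  sorted[0] = $DdAbba
  sorted[1] = Abba$Dd
  sorted[2] = DdAbba$
  sorted[3] = a$DdAbb
  sorted[4] = ba$DdAb
  sorted[5] = bba$DdA
  sorted[6] = dAbba$D
sorted[1] = Abba$Dd

Answer: Abba$Dd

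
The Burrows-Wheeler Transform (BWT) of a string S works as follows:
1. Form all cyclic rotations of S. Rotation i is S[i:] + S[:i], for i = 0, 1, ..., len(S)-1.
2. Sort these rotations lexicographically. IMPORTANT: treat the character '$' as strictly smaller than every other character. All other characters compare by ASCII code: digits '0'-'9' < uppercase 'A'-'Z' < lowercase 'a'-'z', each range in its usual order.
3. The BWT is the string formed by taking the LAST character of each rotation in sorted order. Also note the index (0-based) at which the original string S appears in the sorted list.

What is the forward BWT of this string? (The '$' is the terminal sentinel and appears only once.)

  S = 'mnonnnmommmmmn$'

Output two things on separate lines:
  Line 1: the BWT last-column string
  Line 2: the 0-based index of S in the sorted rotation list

All 15 rotations (rotation i = S[i:]+S[:i]):
  rot[0] = mnonnnmommmmmn$
  rot[1] = nonnnmommmmmn$m
  rot[2] = onnnmommmmmn$mn
  rot[3] = nnnmommmmmn$mno
  rot[4] = nnmommmmmn$mnon
  rot[5] = nmommmmmn$mnonn
  rot[6] = mommmmmn$mnonnn
  rot[7] = ommmmmn$mnonnnm
  rot[8] = mmmmmn$mnonnnmo
  rot[9] = mmmmn$mnonnnmom
  rot[10] = mmmn$mnonnnmomm
  rot[11] = mmn$mnonnnmommm
  rot[12] = mn$mnonnnmommmm
  rot[13] = n$mnonnnmommmmm
  rot[14] = $mnonnnmommmmmn
Sorted (with $ < everything):
  sorted[0] = $mnonnnmommmmmn  (last char: 'n')
  sorted[1] = mmmmmn$mnonnnmo  (last char: 'o')
  sorted[2] = mmmmn$mnonnnmom  (last char: 'm')
  sorted[3] = mmmn$mnonnnmomm  (last char: 'm')
  sorted[4] = mmn$mnonnnmommm  (last char: 'm')
  sorted[5] = mn$mnonnnmommmm  (last char: 'm')
  sorted[6] = mnonnnmommmmmn$  (last char: '$')
  sorted[7] = mommmmmn$mnonnn  (last char: 'n')
  sorted[8] = n$mnonnnmommmmm  (last char: 'm')
  sorted[9] = nmommmmmn$mnonn  (last char: 'n')
  sorted[10] = nnmommmmmn$mnon  (last char: 'n')
  sorted[11] = nnnmommmmmn$mno  (last char: 'o')
  sorted[12] = nonnnmommmmmn$m  (last char: 'm')
  sorted[13] = ommmmmn$mnonnnm  (last char: 'm')
  sorted[14] = onnnmommmmmn$mn  (last char: 'n')
Last column: nommmm$nmnnommn
Original string S is at sorted index 6

Answer: nommmm$nmnnommn
6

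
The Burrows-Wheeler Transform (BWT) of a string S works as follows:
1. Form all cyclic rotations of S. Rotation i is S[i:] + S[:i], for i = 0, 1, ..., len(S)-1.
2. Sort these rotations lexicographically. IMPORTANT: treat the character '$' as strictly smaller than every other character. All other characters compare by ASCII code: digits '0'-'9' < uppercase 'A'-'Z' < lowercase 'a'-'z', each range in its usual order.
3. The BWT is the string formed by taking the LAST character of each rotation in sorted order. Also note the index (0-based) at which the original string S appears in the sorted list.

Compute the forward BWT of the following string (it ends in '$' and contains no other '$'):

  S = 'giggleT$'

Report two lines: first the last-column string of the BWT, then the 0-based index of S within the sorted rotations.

All 8 rotations (rotation i = S[i:]+S[:i]):
  rot[0] = giggleT$
  rot[1] = iggleT$g
  rot[2] = ggleT$gi
  rot[3] = gleT$gig
  rot[4] = leT$gigg
  rot[5] = eT$giggl
  rot[6] = T$giggle
  rot[7] = $giggleT
Sorted (with $ < everything):
  sorted[0] = $giggleT  (last char: 'T')
  sorted[1] = T$giggle  (last char: 'e')
  sorted[2] = eT$giggl  (last char: 'l')
  sorted[3] = ggleT$gi  (last char: 'i')
  sorted[4] = giggleT$  (last char: '$')
  sorted[5] = gleT$gig  (last char: 'g')
  sorted[6] = iggleT$g  (last char: 'g')
  sorted[7] = leT$gigg  (last char: 'g')
Last column: Teli$ggg
Original string S is at sorted index 4

Answer: Teli$ggg
4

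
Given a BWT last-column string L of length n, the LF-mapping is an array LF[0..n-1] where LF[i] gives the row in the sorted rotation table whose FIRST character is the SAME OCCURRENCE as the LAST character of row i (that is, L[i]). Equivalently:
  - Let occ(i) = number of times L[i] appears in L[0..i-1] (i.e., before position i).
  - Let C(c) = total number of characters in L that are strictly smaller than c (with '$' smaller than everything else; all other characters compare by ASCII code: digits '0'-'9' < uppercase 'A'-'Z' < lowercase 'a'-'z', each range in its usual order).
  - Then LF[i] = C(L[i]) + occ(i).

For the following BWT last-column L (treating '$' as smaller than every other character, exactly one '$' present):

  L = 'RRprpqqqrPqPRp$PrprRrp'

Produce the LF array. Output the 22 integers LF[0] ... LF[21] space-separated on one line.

Answer: 4 5 8 17 9 13 14 15 18 1 16 2 6 10 0 3 19 11 20 7 21 12

Derivation:
Char counts: '$':1, 'P':3, 'R':4, 'p':5, 'q':4, 'r':5
C (first-col start): C('$')=0, C('P')=1, C('R')=4, C('p')=8, C('q')=13, C('r')=17
L[0]='R': occ=0, LF[0]=C('R')+0=4+0=4
L[1]='R': occ=1, LF[1]=C('R')+1=4+1=5
L[2]='p': occ=0, LF[2]=C('p')+0=8+0=8
L[3]='r': occ=0, LF[3]=C('r')+0=17+0=17
L[4]='p': occ=1, LF[4]=C('p')+1=8+1=9
L[5]='q': occ=0, LF[5]=C('q')+0=13+0=13
L[6]='q': occ=1, LF[6]=C('q')+1=13+1=14
L[7]='q': occ=2, LF[7]=C('q')+2=13+2=15
L[8]='r': occ=1, LF[8]=C('r')+1=17+1=18
L[9]='P': occ=0, LF[9]=C('P')+0=1+0=1
L[10]='q': occ=3, LF[10]=C('q')+3=13+3=16
L[11]='P': occ=1, LF[11]=C('P')+1=1+1=2
L[12]='R': occ=2, LF[12]=C('R')+2=4+2=6
L[13]='p': occ=2, LF[13]=C('p')+2=8+2=10
L[14]='$': occ=0, LF[14]=C('$')+0=0+0=0
L[15]='P': occ=2, LF[15]=C('P')+2=1+2=3
L[16]='r': occ=2, LF[16]=C('r')+2=17+2=19
L[17]='p': occ=3, LF[17]=C('p')+3=8+3=11
L[18]='r': occ=3, LF[18]=C('r')+3=17+3=20
L[19]='R': occ=3, LF[19]=C('R')+3=4+3=7
L[20]='r': occ=4, LF[20]=C('r')+4=17+4=21
L[21]='p': occ=4, LF[21]=C('p')+4=8+4=12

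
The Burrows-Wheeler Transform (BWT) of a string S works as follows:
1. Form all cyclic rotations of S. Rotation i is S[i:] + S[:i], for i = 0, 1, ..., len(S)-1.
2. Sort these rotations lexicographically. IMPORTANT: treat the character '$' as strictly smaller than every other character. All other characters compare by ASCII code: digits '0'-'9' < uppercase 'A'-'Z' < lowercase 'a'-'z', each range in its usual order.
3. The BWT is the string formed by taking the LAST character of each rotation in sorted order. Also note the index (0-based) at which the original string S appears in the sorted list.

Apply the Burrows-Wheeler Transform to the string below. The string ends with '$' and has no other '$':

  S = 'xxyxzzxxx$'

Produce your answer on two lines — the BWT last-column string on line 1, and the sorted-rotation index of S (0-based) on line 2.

All 10 rotations (rotation i = S[i:]+S[:i]):
  rot[0] = xxyxzzxxx$
  rot[1] = xyxzzxxx$x
  rot[2] = yxzzxxx$xx
  rot[3] = xzzxxx$xxy
  rot[4] = zzxxx$xxyx
  rot[5] = zxxx$xxyxz
  rot[6] = xxx$xxyxzz
  rot[7] = xx$xxyxzzx
  rot[8] = x$xxyxzzxx
  rot[9] = $xxyxzzxxx
Sorted (with $ < everything):
  sorted[0] = $xxyxzzxxx  (last char: 'x')
  sorted[1] = x$xxyxzzxx  (last char: 'x')
  sorted[2] = xx$xxyxzzx  (last char: 'x')
  sorted[3] = xxx$xxyxzz  (last char: 'z')
  sorted[4] = xxyxzzxxx$  (last char: '$')
  sorted[5] = xyxzzxxx$x  (last char: 'x')
  sorted[6] = xzzxxx$xxy  (last char: 'y')
  sorted[7] = yxzzxxx$xx  (last char: 'x')
  sorted[8] = zxxx$xxyxz  (last char: 'z')
  sorted[9] = zzxxx$xxyx  (last char: 'x')
Last column: xxxz$xyxzx
Original string S is at sorted index 4

Answer: xxxz$xyxzx
4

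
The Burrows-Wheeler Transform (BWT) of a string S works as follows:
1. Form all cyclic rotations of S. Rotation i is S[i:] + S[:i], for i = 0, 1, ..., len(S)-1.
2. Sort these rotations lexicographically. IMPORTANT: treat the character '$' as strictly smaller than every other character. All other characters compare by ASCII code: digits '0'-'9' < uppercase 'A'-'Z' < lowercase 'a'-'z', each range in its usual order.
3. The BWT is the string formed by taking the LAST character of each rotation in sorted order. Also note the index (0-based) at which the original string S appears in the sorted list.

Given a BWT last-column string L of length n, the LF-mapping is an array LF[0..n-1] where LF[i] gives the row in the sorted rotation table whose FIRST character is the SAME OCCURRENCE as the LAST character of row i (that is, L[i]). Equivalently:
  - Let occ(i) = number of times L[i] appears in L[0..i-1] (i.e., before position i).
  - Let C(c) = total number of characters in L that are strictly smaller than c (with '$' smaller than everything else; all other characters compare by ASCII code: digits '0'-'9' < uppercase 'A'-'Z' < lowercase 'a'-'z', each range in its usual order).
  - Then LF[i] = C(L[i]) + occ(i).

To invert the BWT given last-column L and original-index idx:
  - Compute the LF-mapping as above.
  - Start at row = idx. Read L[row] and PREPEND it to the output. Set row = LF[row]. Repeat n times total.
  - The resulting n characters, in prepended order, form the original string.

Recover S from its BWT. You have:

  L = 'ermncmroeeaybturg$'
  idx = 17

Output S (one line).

LF mapping: 4 12 8 10 3 9 13 11 5 6 1 17 2 15 16 14 7 0
Walk LF starting at row 17, prepending L[row]:
  step 1: row=17, L[17]='$', prepend. Next row=LF[17]=0
  step 2: row=0, L[0]='e', prepend. Next row=LF[0]=4
  step 3: row=4, L[4]='c', prepend. Next row=LF[4]=3
  step 4: row=3, L[3]='n', prepend. Next row=LF[3]=10
  step 5: row=10, L[10]='a', prepend. Next row=LF[10]=1
  step 6: row=1, L[1]='r', prepend. Next row=LF[1]=12
  step 7: row=12, L[12]='b', prepend. Next row=LF[12]=2
  step 8: row=2, L[2]='m', prepend. Next row=LF[2]=8
  step 9: row=8, L[8]='e', prepend. Next row=LF[8]=5
  step 10: row=5, L[5]='m', prepend. Next row=LF[5]=9
  step 11: row=9, L[9]='e', prepend. Next row=LF[9]=6
  step 12: row=6, L[6]='r', prepend. Next row=LF[6]=13
  step 13: row=13, L[13]='t', prepend. Next row=LF[13]=15
  step 14: row=15, L[15]='r', prepend. Next row=LF[15]=14
  step 15: row=14, L[14]='u', prepend. Next row=LF[14]=16
  step 16: row=16, L[16]='g', prepend. Next row=LF[16]=7
  step 17: row=7, L[7]='o', prepend. Next row=LF[7]=11
  step 18: row=11, L[11]='y', prepend. Next row=LF[11]=17
Reversed output: yogurtremembrance$

Answer: yogurtremembrance$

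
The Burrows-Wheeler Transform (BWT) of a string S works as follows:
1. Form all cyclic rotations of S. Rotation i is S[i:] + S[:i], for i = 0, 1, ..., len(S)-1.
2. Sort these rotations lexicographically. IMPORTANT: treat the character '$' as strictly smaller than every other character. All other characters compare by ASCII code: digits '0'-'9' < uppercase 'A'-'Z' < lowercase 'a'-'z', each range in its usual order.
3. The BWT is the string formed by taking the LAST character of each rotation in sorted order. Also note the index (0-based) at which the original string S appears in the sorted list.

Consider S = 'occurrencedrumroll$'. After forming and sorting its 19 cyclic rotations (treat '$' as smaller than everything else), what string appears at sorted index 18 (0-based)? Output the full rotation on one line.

Answer: urrencedrumroll$occ

Derivation:
All 19 rotations (rotation i = S[i:]+S[:i]):
  rot[0] = occurrencedrumroll$
  rot[1] = ccurrencedrumroll$o
  rot[2] = currencedrumroll$oc
  rot[3] = urrencedrumroll$occ
  rot[4] = rrencedrumroll$occu
  rot[5] = rencedrumroll$occur
  rot[6] = encedrumroll$occurr
  rot[7] = ncedrumroll$occurre
  rot[8] = cedrumroll$occurren
  rot[9] = edrumroll$occurrenc
  rot[10] = drumroll$occurrence
  rot[11] = rumroll$occurrenced
  rot[12] = umroll$occurrencedr
  rot[13] = mroll$occurrencedru
  rot[14] = roll$occurrencedrum
  rot[15] = oll$occurrencedrumr
  rot[16] = ll$occurrencedrumro
  rot[17] = l$occurrencedrumrol
  rot[18] = $occurrencedrumroll
Sorted (with $ < everything):
  sorted[0] = $occurrencedrumroll
  sorted[1] = ccurrencedrumroll$o
  sorted[2] = cedrumroll$occurren
  sorted[3] = currencedrumroll$oc
  sorted[4] = drumroll$occurrence
  sorted[5] = edrumroll$occurrenc
  sorted[6] = encedrumroll$occurr
  sorted[7] = l$occurrencedrumrol
  sorted[8] = ll$occurrencedrumro
  sorted[9] = mroll$occurrencedru
  sorted[10] = ncedrumroll$occurre
  sorted[11] = occurrencedrumroll$
  sorted[12] = oll$occurrencedrumr
  sorted[13] = rencedrumroll$occur
  sorted[14] = roll$occurrencedrum
  sorted[15] = rrencedrumroll$occu
  sorted[16] = rumroll$occurrenced
  sorted[17] = umroll$occurrencedr
  sorted[18] = urrencedrumroll$occ
sorted[18] = urrencedrumroll$occ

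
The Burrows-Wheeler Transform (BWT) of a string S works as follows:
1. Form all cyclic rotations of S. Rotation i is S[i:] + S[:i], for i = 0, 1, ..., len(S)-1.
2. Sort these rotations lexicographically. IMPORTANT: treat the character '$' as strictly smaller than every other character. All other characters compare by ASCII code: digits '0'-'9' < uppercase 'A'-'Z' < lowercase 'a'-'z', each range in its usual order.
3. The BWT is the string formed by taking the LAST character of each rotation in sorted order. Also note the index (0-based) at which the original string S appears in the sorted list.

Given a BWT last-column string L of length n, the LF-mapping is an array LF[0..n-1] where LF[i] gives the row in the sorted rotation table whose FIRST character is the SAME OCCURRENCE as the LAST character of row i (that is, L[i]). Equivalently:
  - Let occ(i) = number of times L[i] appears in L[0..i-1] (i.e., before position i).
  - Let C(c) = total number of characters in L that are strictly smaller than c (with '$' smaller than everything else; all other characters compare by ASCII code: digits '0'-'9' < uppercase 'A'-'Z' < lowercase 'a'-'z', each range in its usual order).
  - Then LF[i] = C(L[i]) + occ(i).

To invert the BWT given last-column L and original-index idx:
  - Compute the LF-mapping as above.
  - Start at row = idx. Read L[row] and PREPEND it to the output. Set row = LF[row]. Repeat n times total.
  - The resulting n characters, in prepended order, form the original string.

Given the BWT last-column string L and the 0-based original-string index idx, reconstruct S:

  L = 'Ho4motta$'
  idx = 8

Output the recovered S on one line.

Answer: tomato4H$

Derivation:
LF mapping: 2 5 1 4 6 7 8 3 0
Walk LF starting at row 8, prepending L[row]:
  step 1: row=8, L[8]='$', prepend. Next row=LF[8]=0
  step 2: row=0, L[0]='H', prepend. Next row=LF[0]=2
  step 3: row=2, L[2]='4', prepend. Next row=LF[2]=1
  step 4: row=1, L[1]='o', prepend. Next row=LF[1]=5
  step 5: row=5, L[5]='t', prepend. Next row=LF[5]=7
  step 6: row=7, L[7]='a', prepend. Next row=LF[7]=3
  step 7: row=3, L[3]='m', prepend. Next row=LF[3]=4
  step 8: row=4, L[4]='o', prepend. Next row=LF[4]=6
  step 9: row=6, L[6]='t', prepend. Next row=LF[6]=8
Reversed output: tomato4H$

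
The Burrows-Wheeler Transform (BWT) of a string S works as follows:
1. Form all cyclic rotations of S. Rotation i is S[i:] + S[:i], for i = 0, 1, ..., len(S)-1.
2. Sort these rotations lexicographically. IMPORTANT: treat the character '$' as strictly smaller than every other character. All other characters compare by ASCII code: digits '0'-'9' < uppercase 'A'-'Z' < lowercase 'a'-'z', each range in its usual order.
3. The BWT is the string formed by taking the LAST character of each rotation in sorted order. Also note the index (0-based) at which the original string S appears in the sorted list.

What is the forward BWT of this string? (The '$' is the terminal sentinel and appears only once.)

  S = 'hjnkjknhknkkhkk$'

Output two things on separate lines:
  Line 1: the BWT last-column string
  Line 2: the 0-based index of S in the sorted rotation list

Answer: k$knkhkknhnjhkjk
1

Derivation:
All 16 rotations (rotation i = S[i:]+S[:i]):
  rot[0] = hjnkjknhknkkhkk$
  rot[1] = jnkjknhknkkhkk$h
  rot[2] = nkjknhknkkhkk$hj
  rot[3] = kjknhknkkhkk$hjn
  rot[4] = jknhknkkhkk$hjnk
  rot[5] = knhknkkhkk$hjnkj
  rot[6] = nhknkkhkk$hjnkjk
  rot[7] = hknkkhkk$hjnkjkn
  rot[8] = knkkhkk$hjnkjknh
  rot[9] = nkkhkk$hjnkjknhk
  rot[10] = kkhkk$hjnkjknhkn
  rot[11] = khkk$hjnkjknhknk
  rot[12] = hkk$hjnkjknhknkk
  rot[13] = kk$hjnkjknhknkkh
  rot[14] = k$hjnkjknhknkkhk
  rot[15] = $hjnkjknhknkkhkk
Sorted (with $ < everything):
  sorted[0] = $hjnkjknhknkkhkk  (last char: 'k')
  sorted[1] = hjnkjknhknkkhkk$  (last char: '$')
  sorted[2] = hkk$hjnkjknhknkk  (last char: 'k')
  sorted[3] = hknkkhkk$hjnkjkn  (last char: 'n')
  sorted[4] = jknhknkkhkk$hjnk  (last char: 'k')
  sorted[5] = jnkjknhknkkhkk$h  (last char: 'h')
  sorted[6] = k$hjnkjknhknkkhk  (last char: 'k')
  sorted[7] = khkk$hjnkjknhknk  (last char: 'k')
  sorted[8] = kjknhknkkhkk$hjn  (last char: 'n')
  sorted[9] = kk$hjnkjknhknkkh  (last char: 'h')
  sorted[10] = kkhkk$hjnkjknhkn  (last char: 'n')
  sorted[11] = knhknkkhkk$hjnkj  (last char: 'j')
  sorted[12] = knkkhkk$hjnkjknh  (last char: 'h')
  sorted[13] = nhknkkhkk$hjnkjk  (last char: 'k')
  sorted[14] = nkjknhknkkhkk$hj  (last char: 'j')
  sorted[15] = nkkhkk$hjnkjknhk  (last char: 'k')
Last column: k$knkhkknhnjhkjk
Original string S is at sorted index 1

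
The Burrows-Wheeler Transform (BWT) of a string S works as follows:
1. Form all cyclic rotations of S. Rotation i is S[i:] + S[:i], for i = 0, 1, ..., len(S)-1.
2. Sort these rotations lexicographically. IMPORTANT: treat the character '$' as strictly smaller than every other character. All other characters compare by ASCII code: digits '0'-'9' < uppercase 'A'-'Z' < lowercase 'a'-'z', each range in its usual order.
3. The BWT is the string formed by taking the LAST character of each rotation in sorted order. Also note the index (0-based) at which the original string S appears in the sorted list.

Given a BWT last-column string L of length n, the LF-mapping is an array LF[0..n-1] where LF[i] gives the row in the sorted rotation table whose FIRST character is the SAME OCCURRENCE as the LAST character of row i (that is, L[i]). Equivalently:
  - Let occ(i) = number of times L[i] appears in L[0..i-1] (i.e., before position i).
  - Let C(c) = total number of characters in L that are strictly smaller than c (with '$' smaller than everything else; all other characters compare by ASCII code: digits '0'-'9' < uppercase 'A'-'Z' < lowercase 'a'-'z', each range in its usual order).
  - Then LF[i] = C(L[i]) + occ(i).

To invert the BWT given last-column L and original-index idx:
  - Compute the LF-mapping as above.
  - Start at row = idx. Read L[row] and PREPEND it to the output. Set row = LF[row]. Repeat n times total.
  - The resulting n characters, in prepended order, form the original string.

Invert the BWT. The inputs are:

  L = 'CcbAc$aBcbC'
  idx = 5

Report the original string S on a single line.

LF mapping: 3 8 6 1 9 0 5 2 10 7 4
Walk LF starting at row 5, prepending L[row]:
  step 1: row=5, L[5]='$', prepend. Next row=LF[5]=0
  step 2: row=0, L[0]='C', prepend. Next row=LF[0]=3
  step 3: row=3, L[3]='A', prepend. Next row=LF[3]=1
  step 4: row=1, L[1]='c', prepend. Next row=LF[1]=8
  step 5: row=8, L[8]='c', prepend. Next row=LF[8]=10
  step 6: row=10, L[10]='C', prepend. Next row=LF[10]=4
  step 7: row=4, L[4]='c', prepend. Next row=LF[4]=9
  step 8: row=9, L[9]='b', prepend. Next row=LF[9]=7
  step 9: row=7, L[7]='B', prepend. Next row=LF[7]=2
  step 10: row=2, L[2]='b', prepend. Next row=LF[2]=6
  step 11: row=6, L[6]='a', prepend. Next row=LF[6]=5
Reversed output: abBbcCccAC$

Answer: abBbcCccAC$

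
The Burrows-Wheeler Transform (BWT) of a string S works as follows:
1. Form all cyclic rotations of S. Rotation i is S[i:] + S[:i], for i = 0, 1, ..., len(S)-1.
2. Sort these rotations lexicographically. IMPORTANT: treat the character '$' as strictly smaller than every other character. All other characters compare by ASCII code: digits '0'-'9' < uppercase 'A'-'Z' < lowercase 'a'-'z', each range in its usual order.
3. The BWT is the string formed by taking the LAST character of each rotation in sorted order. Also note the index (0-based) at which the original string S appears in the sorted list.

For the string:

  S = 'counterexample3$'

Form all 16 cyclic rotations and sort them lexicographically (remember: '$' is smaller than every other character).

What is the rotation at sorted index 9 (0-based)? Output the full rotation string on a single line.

All 16 rotations (rotation i = S[i:]+S[:i]):
  rot[0] = counterexample3$
  rot[1] = ounterexample3$c
  rot[2] = unterexample3$co
  rot[3] = nterexample3$cou
  rot[4] = terexample3$coun
  rot[5] = erexample3$count
  rot[6] = rexample3$counte
  rot[7] = example3$counter
  rot[8] = xample3$countere
  rot[9] = ample3$counterex
  rot[10] = mple3$counterexa
  rot[11] = ple3$counterexam
  rot[12] = le3$counterexamp
  rot[13] = e3$counterexampl
  rot[14] = 3$counterexample
  rot[15] = $counterexample3
Sorted (with $ < everything):
  sorted[0] = $counterexample3
  sorted[1] = 3$counterexample
  sorted[2] = ample3$counterex
  sorted[3] = counterexample3$
  sorted[4] = e3$counterexampl
  sorted[5] = erexample3$count
  sorted[6] = example3$counter
  sorted[7] = le3$counterexamp
  sorted[8] = mple3$counterexa
  sorted[9] = nterexample3$cou
  sorted[10] = ounterexample3$c
  sorted[11] = ple3$counterexam
  sorted[12] = rexample3$counte
  sorted[13] = terexample3$coun
  sorted[14] = unterexample3$co
  sorted[15] = xample3$countere
sorted[9] = nterexample3$cou

Answer: nterexample3$cou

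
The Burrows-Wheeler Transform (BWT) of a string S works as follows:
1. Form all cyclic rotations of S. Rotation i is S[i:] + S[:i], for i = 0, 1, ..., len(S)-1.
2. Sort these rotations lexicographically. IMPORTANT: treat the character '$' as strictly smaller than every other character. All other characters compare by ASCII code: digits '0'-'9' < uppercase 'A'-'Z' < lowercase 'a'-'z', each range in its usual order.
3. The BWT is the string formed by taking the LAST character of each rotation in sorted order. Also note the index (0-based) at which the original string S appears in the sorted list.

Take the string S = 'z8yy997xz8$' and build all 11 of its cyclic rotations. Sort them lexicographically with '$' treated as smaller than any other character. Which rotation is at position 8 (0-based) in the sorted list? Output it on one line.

Answer: yy997xz8$z8

Derivation:
All 11 rotations (rotation i = S[i:]+S[:i]):
  rot[0] = z8yy997xz8$
  rot[1] = 8yy997xz8$z
  rot[2] = yy997xz8$z8
  rot[3] = y997xz8$z8y
  rot[4] = 997xz8$z8yy
  rot[5] = 97xz8$z8yy9
  rot[6] = 7xz8$z8yy99
  rot[7] = xz8$z8yy997
  rot[8] = z8$z8yy997x
  rot[9] = 8$z8yy997xz
  rot[10] = $z8yy997xz8
Sorted (with $ < everything):
  sorted[0] = $z8yy997xz8
  sorted[1] = 7xz8$z8yy99
  sorted[2] = 8$z8yy997xz
  sorted[3] = 8yy997xz8$z
  sorted[4] = 97xz8$z8yy9
  sorted[5] = 997xz8$z8yy
  sorted[6] = xz8$z8yy997
  sorted[7] = y997xz8$z8y
  sorted[8] = yy997xz8$z8
  sorted[9] = z8$z8yy997x
  sorted[10] = z8yy997xz8$
sorted[8] = yy997xz8$z8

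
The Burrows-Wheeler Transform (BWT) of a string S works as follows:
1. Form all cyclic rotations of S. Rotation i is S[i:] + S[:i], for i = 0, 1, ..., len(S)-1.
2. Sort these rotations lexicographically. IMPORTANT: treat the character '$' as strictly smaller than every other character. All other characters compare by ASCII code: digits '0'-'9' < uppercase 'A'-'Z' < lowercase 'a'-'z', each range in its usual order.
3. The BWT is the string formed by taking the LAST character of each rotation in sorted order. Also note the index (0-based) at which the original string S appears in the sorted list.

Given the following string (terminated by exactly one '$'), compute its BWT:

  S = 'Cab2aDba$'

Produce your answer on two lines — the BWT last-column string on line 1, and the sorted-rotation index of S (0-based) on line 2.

All 9 rotations (rotation i = S[i:]+S[:i]):
  rot[0] = Cab2aDba$
  rot[1] = ab2aDba$C
  rot[2] = b2aDba$Ca
  rot[3] = 2aDba$Cab
  rot[4] = aDba$Cab2
  rot[5] = Dba$Cab2a
  rot[6] = ba$Cab2aD
  rot[7] = a$Cab2aDb
  rot[8] = $Cab2aDba
Sorted (with $ < everything):
  sorted[0] = $Cab2aDba  (last char: 'a')
  sorted[1] = 2aDba$Cab  (last char: 'b')
  sorted[2] = Cab2aDba$  (last char: '$')
  sorted[3] = Dba$Cab2a  (last char: 'a')
  sorted[4] = a$Cab2aDb  (last char: 'b')
  sorted[5] = aDba$Cab2  (last char: '2')
  sorted[6] = ab2aDba$C  (last char: 'C')
  sorted[7] = b2aDba$Ca  (last char: 'a')
  sorted[8] = ba$Cab2aD  (last char: 'D')
Last column: ab$ab2CaD
Original string S is at sorted index 2

Answer: ab$ab2CaD
2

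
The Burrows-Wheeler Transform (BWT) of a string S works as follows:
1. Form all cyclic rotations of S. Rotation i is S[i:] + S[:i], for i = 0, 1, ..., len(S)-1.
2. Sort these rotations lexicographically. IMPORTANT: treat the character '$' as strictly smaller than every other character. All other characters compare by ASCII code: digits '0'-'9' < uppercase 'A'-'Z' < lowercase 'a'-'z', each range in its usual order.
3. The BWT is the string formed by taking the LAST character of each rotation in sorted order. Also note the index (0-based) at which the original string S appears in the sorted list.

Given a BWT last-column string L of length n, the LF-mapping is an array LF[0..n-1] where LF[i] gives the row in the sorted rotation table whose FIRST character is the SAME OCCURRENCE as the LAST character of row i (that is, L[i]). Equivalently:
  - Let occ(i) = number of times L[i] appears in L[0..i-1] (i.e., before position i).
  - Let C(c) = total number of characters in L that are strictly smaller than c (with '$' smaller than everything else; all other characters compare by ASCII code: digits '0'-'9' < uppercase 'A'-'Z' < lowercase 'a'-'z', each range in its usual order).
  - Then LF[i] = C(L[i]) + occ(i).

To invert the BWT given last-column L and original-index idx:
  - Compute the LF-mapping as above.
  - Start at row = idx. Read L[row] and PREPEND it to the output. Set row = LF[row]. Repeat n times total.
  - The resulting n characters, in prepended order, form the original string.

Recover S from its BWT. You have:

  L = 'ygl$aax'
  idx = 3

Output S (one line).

Answer: galaxy$

Derivation:
LF mapping: 6 3 4 0 1 2 5
Walk LF starting at row 3, prepending L[row]:
  step 1: row=3, L[3]='$', prepend. Next row=LF[3]=0
  step 2: row=0, L[0]='y', prepend. Next row=LF[0]=6
  step 3: row=6, L[6]='x', prepend. Next row=LF[6]=5
  step 4: row=5, L[5]='a', prepend. Next row=LF[5]=2
  step 5: row=2, L[2]='l', prepend. Next row=LF[2]=4
  step 6: row=4, L[4]='a', prepend. Next row=LF[4]=1
  step 7: row=1, L[1]='g', prepend. Next row=LF[1]=3
Reversed output: galaxy$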